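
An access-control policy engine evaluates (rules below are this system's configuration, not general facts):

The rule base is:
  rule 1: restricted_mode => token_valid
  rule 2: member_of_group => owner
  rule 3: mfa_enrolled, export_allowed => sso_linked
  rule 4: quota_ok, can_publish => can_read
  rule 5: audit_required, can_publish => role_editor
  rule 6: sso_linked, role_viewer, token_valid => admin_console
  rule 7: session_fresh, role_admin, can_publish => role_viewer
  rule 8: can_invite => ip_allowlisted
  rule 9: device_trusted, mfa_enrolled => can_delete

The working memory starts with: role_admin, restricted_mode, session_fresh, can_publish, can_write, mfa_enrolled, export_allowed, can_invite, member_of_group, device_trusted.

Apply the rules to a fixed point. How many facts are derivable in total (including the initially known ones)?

17

Round 1: rule 1 [restricted_mode => token_valid]; rule 2 [member_of_group => owner]; rule 3 [mfa_enrolled, export_allowed => sso_linked]; rule 7 [session_fresh, role_admin, can_publish => role_viewer]; rule 8 [can_invite => ip_allowlisted]; rule 9 [device_trusted, mfa_enrolled => can_delete]. New: token_valid, owner, sso_linked, role_viewer, ip_allowlisted, can_delete.
Round 2: rule 6 [sso_linked, role_viewer, token_valid => admin_console]. New: admin_console.
Closure: {admin_console, can_delete, can_invite, can_publish, can_write, device_trusted, export_allowed, ip_allowlisted, member_of_group, mfa_enrolled, owner, restricted_mode, role_admin, role_viewer, session_fresh, sso_linked, token_valid} — 17 facts.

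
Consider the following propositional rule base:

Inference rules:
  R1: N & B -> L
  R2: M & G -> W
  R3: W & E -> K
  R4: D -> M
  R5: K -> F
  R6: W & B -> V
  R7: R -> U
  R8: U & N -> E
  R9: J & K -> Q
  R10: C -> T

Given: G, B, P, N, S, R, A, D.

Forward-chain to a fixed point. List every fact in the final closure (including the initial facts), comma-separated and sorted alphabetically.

A, B, D, E, F, G, K, L, M, N, P, R, S, U, V, W

Round 1 — R1, R4, R7, derive L, M, U.
Round 2 — R2, R8, derive W, E.
Round 3 — R3, R6, derive K, V.
Round 4 — R5, derive F.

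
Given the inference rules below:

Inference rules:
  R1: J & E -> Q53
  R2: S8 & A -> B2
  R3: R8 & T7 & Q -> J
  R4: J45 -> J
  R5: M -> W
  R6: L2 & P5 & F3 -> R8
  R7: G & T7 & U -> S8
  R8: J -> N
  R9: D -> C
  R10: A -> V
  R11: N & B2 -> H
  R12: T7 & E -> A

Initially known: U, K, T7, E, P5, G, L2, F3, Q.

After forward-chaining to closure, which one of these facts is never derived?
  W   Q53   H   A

W

Round 1 — R6, R7, R12, derive R8, S8, A.
Round 2 — R2, R3, R10, derive B2, J, V.
Round 3 — R1, R8, derive Q53, N.
Round 4 — R11, derive H.
Derived: A (round 1), Q53 (round 3), H (round 4). W never appears in any round.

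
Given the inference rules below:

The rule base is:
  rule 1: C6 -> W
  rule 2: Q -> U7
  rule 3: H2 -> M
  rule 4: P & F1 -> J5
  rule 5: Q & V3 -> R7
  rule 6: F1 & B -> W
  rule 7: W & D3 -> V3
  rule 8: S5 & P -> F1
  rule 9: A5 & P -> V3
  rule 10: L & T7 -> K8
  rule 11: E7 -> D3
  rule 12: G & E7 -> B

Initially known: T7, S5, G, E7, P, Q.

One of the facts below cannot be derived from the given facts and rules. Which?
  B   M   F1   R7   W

M

Round 1: rule 2 [Q -> U7]; rule 8 [S5 & P -> F1]; rule 11 [E7 -> D3]; rule 12 [G & E7 -> B]. Adds U7, F1, D3, B.
Round 2: rule 4 [P & F1 -> J5]; rule 6 [F1 & B -> W]. Adds J5, W.
Round 3: rule 7 [W & D3 -> V3]. Adds V3.
Round 4: rule 5 [Q & V3 -> R7]. Adds R7.
Derived: W (round 2), R7 (round 4), F1 (round 1), B (round 1). M never appears in any round.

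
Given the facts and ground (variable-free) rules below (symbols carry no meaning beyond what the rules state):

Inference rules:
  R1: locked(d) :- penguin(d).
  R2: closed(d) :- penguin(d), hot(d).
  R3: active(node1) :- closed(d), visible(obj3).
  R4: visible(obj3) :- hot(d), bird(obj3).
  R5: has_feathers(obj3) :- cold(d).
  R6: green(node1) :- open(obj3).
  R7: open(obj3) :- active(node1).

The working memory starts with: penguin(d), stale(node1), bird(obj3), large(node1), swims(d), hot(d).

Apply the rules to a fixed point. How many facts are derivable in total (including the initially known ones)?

Round 1: R1 [locked(d) :- penguin(d).]; R2 [closed(d) :- penguin(d), hot(d).]; R4 [visible(obj3) :- hot(d), bird(obj3).]. Adds locked(d), closed(d), visible(obj3).
Round 2: R3 [active(node1) :- closed(d), visible(obj3).]. Adds active(node1).
Round 3: R7 [open(obj3) :- active(node1).]. Adds open(obj3).
Round 4: R6 [green(node1) :- open(obj3).]. Adds green(node1).
Closure: {active(node1), bird(obj3), closed(d), green(node1), hot(d), large(node1), locked(d), open(obj3), penguin(d), stale(node1), swims(d), visible(obj3)} — 12 facts.

12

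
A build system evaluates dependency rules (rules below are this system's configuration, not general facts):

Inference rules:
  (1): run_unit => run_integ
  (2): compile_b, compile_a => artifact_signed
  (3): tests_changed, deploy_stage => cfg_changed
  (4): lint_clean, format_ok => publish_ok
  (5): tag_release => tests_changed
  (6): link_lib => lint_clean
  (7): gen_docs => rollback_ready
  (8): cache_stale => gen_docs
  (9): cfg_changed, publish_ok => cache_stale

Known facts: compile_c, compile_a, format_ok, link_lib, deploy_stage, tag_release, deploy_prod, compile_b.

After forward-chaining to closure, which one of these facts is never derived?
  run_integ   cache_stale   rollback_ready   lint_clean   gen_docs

run_integ

Round 1 fires (2), (5), (6), giving artifact_signed, tests_changed, lint_clean.
Round 2 fires (3), (4), giving cfg_changed, publish_ok.
Round 3 fires (9), giving cache_stale.
Round 4 fires (8), giving gen_docs.
Round 5 fires (7), giving rollback_ready.
Derived: cache_stale (round 3), rollback_ready (round 5), lint_clean (round 1), gen_docs (round 4). run_integ never appears in any round.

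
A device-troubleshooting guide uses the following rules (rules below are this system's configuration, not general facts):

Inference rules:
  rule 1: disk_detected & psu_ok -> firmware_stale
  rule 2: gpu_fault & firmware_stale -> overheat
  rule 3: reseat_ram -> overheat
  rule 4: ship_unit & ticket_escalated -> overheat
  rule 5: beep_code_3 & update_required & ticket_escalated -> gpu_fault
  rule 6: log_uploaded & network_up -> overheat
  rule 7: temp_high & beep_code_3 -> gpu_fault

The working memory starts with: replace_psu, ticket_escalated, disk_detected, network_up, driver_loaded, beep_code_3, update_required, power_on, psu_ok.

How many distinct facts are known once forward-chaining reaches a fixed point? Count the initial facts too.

Round 1: rule 1 [disk_detected & psu_ok -> firmware_stale]; rule 5 [beep_code_3 & update_required & ticket_escalated -> gpu_fault]. Adds firmware_stale, gpu_fault.
Round 2: rule 2 [gpu_fault & firmware_stale -> overheat]. Adds overheat.
Closure: {beep_code_3, disk_detected, driver_loaded, firmware_stale, gpu_fault, network_up, overheat, power_on, psu_ok, replace_psu, ticket_escalated, update_required} — 12 facts.

12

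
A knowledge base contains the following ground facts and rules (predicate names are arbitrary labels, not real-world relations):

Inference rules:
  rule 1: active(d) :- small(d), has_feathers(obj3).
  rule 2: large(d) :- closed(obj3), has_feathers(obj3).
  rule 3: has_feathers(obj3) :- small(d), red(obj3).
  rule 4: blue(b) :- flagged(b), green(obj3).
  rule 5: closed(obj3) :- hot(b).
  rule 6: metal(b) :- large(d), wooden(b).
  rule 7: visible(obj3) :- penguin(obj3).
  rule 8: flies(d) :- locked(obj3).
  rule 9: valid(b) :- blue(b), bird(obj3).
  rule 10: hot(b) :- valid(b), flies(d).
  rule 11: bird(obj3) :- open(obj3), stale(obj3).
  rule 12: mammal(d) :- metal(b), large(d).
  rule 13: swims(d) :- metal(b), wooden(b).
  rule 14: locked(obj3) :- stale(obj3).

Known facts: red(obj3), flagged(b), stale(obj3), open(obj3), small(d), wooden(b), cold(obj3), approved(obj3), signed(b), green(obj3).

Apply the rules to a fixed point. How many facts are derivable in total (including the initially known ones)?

Round 1 fires rule 3, rule 4, rule 11, rule 14, giving has_feathers(obj3), blue(b), bird(obj3), locked(obj3).
Round 2 fires rule 1, rule 8, rule 9, giving active(d), flies(d), valid(b).
Round 3 fires rule 10, giving hot(b).
Round 4 fires rule 5, giving closed(obj3).
Round 5 fires rule 2, giving large(d).
Round 6 fires rule 6, giving metal(b).
Round 7 fires rule 12, rule 13, giving mammal(d), swims(d).
Closure: {active(d), approved(obj3), bird(obj3), blue(b), closed(obj3), cold(obj3), flagged(b), flies(d), green(obj3), has_feathers(obj3), hot(b), large(d), locked(obj3), mammal(d), metal(b), open(obj3), red(obj3), signed(b), small(d), stale(obj3), swims(d), valid(b), wooden(b)} — 23 facts.

23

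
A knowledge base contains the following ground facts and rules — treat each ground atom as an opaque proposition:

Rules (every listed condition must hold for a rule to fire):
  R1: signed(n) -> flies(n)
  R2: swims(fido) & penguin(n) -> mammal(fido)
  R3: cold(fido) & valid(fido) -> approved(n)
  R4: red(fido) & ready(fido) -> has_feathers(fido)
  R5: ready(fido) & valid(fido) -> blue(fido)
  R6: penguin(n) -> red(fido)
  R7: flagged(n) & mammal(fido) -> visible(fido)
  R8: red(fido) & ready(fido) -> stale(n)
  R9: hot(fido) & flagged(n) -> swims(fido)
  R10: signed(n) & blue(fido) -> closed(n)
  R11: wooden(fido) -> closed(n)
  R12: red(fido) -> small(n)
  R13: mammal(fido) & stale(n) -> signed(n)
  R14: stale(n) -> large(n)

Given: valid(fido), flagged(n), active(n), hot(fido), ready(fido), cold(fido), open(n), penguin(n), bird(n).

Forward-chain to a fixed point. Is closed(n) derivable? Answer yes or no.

yes

Round 1 — R3, R5, R6, R9, derive approved(n), blue(fido), red(fido), swims(fido).
Round 2 — R2, R4, R8, R12, derive mammal(fido), has_feathers(fido), stale(n), small(n).
Round 3 — R7, R13, R14, derive visible(fido), signed(n), large(n).
Round 4 — R1, R10, derive flies(n), closed(n).
closed(n) appears in round 4, so it is derivable.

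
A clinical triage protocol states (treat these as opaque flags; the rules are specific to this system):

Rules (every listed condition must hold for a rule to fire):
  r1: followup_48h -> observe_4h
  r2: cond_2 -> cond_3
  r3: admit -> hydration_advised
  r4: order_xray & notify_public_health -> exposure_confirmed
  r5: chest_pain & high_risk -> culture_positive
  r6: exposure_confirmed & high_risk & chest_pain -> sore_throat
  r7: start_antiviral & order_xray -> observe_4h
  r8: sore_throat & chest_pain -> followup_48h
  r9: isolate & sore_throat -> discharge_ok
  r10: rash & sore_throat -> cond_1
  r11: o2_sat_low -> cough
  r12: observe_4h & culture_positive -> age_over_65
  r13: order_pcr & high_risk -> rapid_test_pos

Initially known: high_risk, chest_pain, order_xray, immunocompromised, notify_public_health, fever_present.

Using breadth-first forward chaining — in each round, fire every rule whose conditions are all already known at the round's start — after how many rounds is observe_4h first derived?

Round 1 fires r4, r5, giving exposure_confirmed, culture_positive.
Round 2 fires r6, giving sore_throat.
Round 3 fires r8, giving followup_48h.
Round 4 fires r1, giving observe_4h.
observe_4h first appears in round 4.

4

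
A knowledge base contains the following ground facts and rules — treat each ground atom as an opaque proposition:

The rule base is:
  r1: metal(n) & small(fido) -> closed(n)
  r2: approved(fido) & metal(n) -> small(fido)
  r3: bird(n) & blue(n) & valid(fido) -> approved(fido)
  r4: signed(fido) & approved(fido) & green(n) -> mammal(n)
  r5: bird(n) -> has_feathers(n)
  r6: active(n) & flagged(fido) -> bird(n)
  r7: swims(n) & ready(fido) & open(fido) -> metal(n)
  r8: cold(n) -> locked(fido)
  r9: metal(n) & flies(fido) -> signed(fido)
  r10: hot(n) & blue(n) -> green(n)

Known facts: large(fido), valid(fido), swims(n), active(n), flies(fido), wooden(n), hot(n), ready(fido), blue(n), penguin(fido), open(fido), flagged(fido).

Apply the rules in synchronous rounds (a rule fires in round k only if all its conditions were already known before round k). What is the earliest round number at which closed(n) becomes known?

4

Round 1 — r6, r7, r10, derive bird(n), metal(n), green(n).
Round 2 — r3, r5, r9, derive approved(fido), has_feathers(n), signed(fido).
Round 3 — r2, r4, derive small(fido), mammal(n).
Round 4 — r1, derive closed(n).
closed(n) first appears in round 4.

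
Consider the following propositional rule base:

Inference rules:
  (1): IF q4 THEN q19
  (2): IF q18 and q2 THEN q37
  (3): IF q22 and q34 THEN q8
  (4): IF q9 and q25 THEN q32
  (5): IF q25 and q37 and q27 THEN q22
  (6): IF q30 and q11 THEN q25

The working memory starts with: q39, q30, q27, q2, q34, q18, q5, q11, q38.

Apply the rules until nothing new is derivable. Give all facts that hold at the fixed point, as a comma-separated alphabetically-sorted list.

q11, q18, q2, q22, q25, q27, q30, q34, q37, q38, q39, q5, q8

Round 1: (2) [IF q18 and q2 THEN q37]; (6) [IF q30 and q11 THEN q25]. New: q37, q25.
Round 2: (5) [IF q25 and q37 and q27 THEN q22]. New: q22.
Round 3: (3) [IF q22 and q34 THEN q8]. New: q8.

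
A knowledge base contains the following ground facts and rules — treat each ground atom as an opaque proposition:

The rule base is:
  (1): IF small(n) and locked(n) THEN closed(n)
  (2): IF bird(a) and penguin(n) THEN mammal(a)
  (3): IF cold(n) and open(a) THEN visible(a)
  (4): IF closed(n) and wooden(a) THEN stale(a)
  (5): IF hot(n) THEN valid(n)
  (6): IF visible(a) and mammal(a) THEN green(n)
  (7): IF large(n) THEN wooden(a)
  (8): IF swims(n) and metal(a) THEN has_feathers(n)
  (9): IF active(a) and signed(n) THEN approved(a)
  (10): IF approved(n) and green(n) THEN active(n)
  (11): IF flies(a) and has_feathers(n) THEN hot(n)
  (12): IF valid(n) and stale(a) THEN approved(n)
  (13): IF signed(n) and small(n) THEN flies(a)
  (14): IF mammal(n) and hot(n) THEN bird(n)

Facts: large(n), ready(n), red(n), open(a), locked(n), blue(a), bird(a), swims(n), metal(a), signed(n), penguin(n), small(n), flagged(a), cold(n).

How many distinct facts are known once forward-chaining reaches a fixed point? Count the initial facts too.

Round 1: (1) [IF small(n) and locked(n) THEN closed(n)]; (2) [IF bird(a) and penguin(n) THEN mammal(a)]; (3) [IF cold(n) and open(a) THEN visible(a)]; (7) [IF large(n) THEN wooden(a)]; (8) [IF swims(n) and metal(a) THEN has_feathers(n)]; (13) [IF signed(n) and small(n) THEN flies(a)]. New: closed(n), mammal(a), visible(a), wooden(a), has_feathers(n), flies(a).
Round 2: (4) [IF closed(n) and wooden(a) THEN stale(a)]; (6) [IF visible(a) and mammal(a) THEN green(n)]; (11) [IF flies(a) and has_feathers(n) THEN hot(n)]. New: stale(a), green(n), hot(n).
Round 3: (5) [IF hot(n) THEN valid(n)]. New: valid(n).
Round 4: (12) [IF valid(n) and stale(a) THEN approved(n)]. New: approved(n).
Round 5: (10) [IF approved(n) and green(n) THEN active(n)]. New: active(n).
Closure: {active(n), approved(n), bird(a), blue(a), closed(n), cold(n), flagged(a), flies(a), green(n), has_feathers(n), hot(n), large(n), locked(n), mammal(a), metal(a), open(a), penguin(n), ready(n), red(n), signed(n), small(n), stale(a), swims(n), valid(n), visible(a), wooden(a)} — 26 facts.

26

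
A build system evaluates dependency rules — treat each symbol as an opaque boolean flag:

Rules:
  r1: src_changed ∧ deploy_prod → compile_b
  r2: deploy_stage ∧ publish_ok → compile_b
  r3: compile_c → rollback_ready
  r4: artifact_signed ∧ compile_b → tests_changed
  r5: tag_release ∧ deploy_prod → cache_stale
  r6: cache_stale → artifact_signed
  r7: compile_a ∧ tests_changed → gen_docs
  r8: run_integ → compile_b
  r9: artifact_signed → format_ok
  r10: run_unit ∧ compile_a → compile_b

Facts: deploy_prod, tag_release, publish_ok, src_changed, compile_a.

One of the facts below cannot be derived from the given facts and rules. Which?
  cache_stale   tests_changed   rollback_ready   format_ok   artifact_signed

Round 1 fires r1, r5, giving compile_b, cache_stale.
Round 2 fires r6, giving artifact_signed.
Round 3 fires r4, r9, giving tests_changed, format_ok.
Round 4 fires r7, giving gen_docs.
Derived: cache_stale (round 1), format_ok (round 3), artifact_signed (round 2), tests_changed (round 3). rollback_ready never appears in any round.

rollback_ready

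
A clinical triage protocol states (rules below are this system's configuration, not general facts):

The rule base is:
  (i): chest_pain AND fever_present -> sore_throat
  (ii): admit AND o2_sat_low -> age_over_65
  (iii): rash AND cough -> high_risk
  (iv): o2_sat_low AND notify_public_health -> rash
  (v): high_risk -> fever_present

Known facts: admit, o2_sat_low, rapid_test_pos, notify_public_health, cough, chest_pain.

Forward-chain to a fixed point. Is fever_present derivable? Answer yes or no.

yes

Round 1 — (ii), (iv), derive age_over_65, rash.
Round 2 — (iii), derive high_risk.
Round 3 — (v), derive fever_present.
Round 4 — (i), derive sore_throat.
fever_present appears in round 3, so it is derivable.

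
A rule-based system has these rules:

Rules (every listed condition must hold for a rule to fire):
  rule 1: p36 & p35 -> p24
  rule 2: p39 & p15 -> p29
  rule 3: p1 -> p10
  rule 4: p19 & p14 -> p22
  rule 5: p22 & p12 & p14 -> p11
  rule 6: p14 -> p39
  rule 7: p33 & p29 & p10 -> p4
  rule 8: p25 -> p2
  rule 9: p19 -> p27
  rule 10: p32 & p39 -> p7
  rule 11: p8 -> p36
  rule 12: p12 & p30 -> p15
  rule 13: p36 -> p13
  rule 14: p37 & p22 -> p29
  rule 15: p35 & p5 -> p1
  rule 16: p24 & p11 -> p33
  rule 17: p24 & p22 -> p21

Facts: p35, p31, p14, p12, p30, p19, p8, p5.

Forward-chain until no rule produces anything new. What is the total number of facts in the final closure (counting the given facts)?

22

Round 1 fires rule 4, rule 6, rule 9, rule 11, rule 12, rule 15, giving p22, p39, p27, p36, p15, p1.
Round 2 fires rule 1, rule 2, rule 3, rule 5, rule 13, giving p24, p29, p10, p11, p13.
Round 3 fires rule 16, rule 17, giving p33, p21.
Round 4 fires rule 7, giving p4.
Closure: {p1, p10, p11, p12, p13, p14, p15, p19, p21, p22, p24, p27, p29, p30, p31, p33, p35, p36, p39, p4, p5, p8} — 22 facts.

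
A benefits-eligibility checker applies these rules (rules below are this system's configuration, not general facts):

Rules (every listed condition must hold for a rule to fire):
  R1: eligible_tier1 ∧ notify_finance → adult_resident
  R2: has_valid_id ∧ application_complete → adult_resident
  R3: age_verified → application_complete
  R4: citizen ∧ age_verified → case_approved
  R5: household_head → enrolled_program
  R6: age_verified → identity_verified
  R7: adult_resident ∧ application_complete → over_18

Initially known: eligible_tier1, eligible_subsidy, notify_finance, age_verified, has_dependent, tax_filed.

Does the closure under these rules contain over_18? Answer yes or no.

yes

Round 1 fires R1, R3, R6, giving adult_resident, application_complete, identity_verified.
Round 2 fires R7, giving over_18.
over_18 appears in round 2, so it is derivable.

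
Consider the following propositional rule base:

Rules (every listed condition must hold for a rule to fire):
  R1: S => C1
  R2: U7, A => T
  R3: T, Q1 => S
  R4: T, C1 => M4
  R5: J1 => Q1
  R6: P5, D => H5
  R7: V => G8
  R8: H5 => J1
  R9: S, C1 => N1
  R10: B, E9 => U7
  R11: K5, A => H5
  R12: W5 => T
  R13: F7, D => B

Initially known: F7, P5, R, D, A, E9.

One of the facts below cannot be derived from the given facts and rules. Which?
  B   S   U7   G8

G8

Round 1 — R6, R13, derive H5, B.
Round 2 — R8, R10, derive J1, U7.
Round 3 — R2, R5, derive T, Q1.
Round 4 — R3, derive S.
Round 5 — R1, derive C1.
Round 6 — R4, R9, derive M4, N1.
Derived: U7 (round 2), S (round 4), B (round 1). G8 never appears in any round.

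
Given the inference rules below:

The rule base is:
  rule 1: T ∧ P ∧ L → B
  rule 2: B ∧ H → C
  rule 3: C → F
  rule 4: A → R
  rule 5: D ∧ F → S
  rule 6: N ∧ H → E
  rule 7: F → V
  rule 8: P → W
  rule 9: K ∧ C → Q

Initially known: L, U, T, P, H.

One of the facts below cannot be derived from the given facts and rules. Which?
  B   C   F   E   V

E

Round 1: rule 1 [T ∧ P ∧ L → B]; rule 8 [P → W]. Adds B, W.
Round 2: rule 2 [B ∧ H → C]. Adds C.
Round 3: rule 3 [C → F]. Adds F.
Round 4: rule 7 [F → V]. Adds V.
Derived: B (round 1), F (round 3), C (round 2), V (round 4). E never appears in any round.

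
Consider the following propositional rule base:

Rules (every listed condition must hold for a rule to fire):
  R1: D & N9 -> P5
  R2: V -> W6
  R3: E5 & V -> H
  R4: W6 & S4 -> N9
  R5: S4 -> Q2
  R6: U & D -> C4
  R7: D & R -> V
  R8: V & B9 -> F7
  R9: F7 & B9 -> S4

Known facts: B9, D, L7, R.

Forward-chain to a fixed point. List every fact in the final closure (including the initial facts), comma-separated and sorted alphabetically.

Round 1 fires R7, giving V.
Round 2 fires R2, R8, giving W6, F7.
Round 3 fires R9, giving S4.
Round 4 fires R4, R5, giving N9, Q2.
Round 5 fires R1, giving P5.

B9, D, F7, L7, N9, P5, Q2, R, S4, V, W6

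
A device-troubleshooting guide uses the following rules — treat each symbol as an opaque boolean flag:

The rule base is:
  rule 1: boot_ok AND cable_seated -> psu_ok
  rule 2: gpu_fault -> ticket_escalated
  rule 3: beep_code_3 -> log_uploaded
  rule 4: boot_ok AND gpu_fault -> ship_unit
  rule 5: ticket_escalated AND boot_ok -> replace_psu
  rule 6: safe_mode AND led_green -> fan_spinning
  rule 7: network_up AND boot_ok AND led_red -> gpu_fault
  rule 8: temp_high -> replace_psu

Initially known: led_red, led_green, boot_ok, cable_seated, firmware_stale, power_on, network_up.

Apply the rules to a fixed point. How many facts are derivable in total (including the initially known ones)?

Round 1: rule 1 [boot_ok AND cable_seated -> psu_ok]; rule 7 [network_up AND boot_ok AND led_red -> gpu_fault]. New: psu_ok, gpu_fault.
Round 2: rule 2 [gpu_fault -> ticket_escalated]; rule 4 [boot_ok AND gpu_fault -> ship_unit]. New: ticket_escalated, ship_unit.
Round 3: rule 5 [ticket_escalated AND boot_ok -> replace_psu]. New: replace_psu.
Closure: {boot_ok, cable_seated, firmware_stale, gpu_fault, led_green, led_red, network_up, power_on, psu_ok, replace_psu, ship_unit, ticket_escalated} — 12 facts.

12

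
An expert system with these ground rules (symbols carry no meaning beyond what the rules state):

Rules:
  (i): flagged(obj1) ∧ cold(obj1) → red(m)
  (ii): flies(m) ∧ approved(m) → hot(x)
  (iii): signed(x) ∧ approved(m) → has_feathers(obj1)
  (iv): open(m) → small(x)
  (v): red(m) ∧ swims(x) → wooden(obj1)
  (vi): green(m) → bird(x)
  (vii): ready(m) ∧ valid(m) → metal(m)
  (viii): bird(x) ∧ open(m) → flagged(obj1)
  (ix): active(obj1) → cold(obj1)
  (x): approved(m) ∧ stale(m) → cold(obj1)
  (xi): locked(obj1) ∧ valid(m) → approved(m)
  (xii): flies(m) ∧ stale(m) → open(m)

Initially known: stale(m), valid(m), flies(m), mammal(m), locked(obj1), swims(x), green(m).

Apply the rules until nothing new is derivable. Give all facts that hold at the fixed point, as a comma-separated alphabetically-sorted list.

approved(m), bird(x), cold(obj1), flagged(obj1), flies(m), green(m), hot(x), locked(obj1), mammal(m), open(m), red(m), small(x), stale(m), swims(x), valid(m), wooden(obj1)

[1] (vi) [green(m) → bird(x)]; (xi) [locked(obj1) ∧ valid(m) → approved(m)]; (xii) [flies(m) ∧ stale(m) → open(m)]. ⇒ new: bird(x), approved(m), open(m).
[2] (ii) [flies(m) ∧ approved(m) → hot(x)]; (iv) [open(m) → small(x)]; (viii) [bird(x) ∧ open(m) → flagged(obj1)]; (x) [approved(m) ∧ stale(m) → cold(obj1)]. ⇒ new: hot(x), small(x), flagged(obj1), cold(obj1).
[3] (i) [flagged(obj1) ∧ cold(obj1) → red(m)]. ⇒ new: red(m).
[4] (v) [red(m) ∧ swims(x) → wooden(obj1)]. ⇒ new: wooden(obj1).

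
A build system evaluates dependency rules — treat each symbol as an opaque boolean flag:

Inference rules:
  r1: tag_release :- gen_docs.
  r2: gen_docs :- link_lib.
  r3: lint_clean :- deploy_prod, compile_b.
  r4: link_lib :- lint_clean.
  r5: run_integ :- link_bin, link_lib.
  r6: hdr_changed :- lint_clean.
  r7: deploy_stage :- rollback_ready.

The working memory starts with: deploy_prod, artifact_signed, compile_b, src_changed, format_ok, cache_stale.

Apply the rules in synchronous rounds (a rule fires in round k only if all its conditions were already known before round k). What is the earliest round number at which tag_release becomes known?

4

[1] r3 [lint_clean :- deploy_prod, compile_b.]. ⇒ new: lint_clean.
[2] r4 [link_lib :- lint_clean.]; r6 [hdr_changed :- lint_clean.]. ⇒ new: link_lib, hdr_changed.
[3] r2 [gen_docs :- link_lib.]. ⇒ new: gen_docs.
[4] r1 [tag_release :- gen_docs.]. ⇒ new: tag_release.
tag_release first appears in round 4.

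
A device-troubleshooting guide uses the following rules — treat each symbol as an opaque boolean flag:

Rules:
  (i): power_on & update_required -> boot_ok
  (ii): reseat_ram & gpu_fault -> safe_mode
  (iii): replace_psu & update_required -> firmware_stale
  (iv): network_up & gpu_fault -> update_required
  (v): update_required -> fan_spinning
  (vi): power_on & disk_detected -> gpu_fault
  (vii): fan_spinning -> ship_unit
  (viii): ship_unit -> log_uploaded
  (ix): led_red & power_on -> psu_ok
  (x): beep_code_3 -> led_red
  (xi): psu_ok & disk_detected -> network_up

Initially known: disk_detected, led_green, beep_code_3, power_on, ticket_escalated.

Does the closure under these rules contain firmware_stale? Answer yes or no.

no

Round 1 fires (vi), (x), giving gpu_fault, led_red.
Round 2 fires (ix), giving psu_ok.
Round 3 fires (xi), giving network_up.
Round 4 fires (iv), giving update_required.
Round 5 fires (i), (v), giving boot_ok, fan_spinning.
Round 6 fires (vii), giving ship_unit.
Round 7 fires (viii), giving log_uploaded.
Fixed point reached. firmware_stale is concluded only by (iii); (iii) needs replace_psu (never derived).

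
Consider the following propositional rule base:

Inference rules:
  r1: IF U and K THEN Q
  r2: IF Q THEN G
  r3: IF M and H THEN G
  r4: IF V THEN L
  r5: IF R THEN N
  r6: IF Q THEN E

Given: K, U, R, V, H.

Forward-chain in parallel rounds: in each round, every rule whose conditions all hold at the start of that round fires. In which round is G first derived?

[1] r1 [IF U and K THEN Q]; r4 [IF V THEN L]; r5 [IF R THEN N]. ⇒ new: Q, L, N.
[2] r2 [IF Q THEN G]; r6 [IF Q THEN E]. ⇒ new: G, E.
G first appears in round 2.

2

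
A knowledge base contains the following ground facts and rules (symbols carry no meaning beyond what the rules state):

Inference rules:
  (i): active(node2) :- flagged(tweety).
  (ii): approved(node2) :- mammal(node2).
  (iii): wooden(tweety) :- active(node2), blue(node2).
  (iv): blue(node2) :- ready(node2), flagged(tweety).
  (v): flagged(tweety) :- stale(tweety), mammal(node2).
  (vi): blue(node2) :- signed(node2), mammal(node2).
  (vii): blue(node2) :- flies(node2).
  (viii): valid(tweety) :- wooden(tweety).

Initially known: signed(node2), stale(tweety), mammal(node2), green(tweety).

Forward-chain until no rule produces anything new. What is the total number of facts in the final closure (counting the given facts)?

10

[1] (ii) [approved(node2) :- mammal(node2).]; (v) [flagged(tweety) :- stale(tweety), mammal(node2).]; (vi) [blue(node2) :- signed(node2), mammal(node2).]. ⇒ new: approved(node2), flagged(tweety), blue(node2).
[2] (i) [active(node2) :- flagged(tweety).]. ⇒ new: active(node2).
[3] (iii) [wooden(tweety) :- active(node2), blue(node2).]. ⇒ new: wooden(tweety).
[4] (viii) [valid(tweety) :- wooden(tweety).]. ⇒ new: valid(tweety).
Closure: {active(node2), approved(node2), blue(node2), flagged(tweety), green(tweety), mammal(node2), signed(node2), stale(tweety), valid(tweety), wooden(tweety)} — 10 facts.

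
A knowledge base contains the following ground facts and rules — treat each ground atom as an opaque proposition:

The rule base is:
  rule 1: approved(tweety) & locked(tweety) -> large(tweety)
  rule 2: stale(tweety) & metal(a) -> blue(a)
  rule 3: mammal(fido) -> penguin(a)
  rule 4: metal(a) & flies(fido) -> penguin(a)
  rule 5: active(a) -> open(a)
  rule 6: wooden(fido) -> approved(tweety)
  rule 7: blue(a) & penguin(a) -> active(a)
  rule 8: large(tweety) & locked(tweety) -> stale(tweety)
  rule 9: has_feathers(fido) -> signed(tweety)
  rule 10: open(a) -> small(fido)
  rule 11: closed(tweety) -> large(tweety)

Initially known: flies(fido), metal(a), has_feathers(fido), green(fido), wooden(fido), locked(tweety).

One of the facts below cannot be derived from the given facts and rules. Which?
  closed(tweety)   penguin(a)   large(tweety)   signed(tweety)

Round 1: rule 4 [metal(a) & flies(fido) -> penguin(a)]; rule 6 [wooden(fido) -> approved(tweety)]; rule 9 [has_feathers(fido) -> signed(tweety)]. Adds penguin(a), approved(tweety), signed(tweety).
Round 2: rule 1 [approved(tweety) & locked(tweety) -> large(tweety)]. Adds large(tweety).
Round 3: rule 8 [large(tweety) & locked(tweety) -> stale(tweety)]. Adds stale(tweety).
Round 4: rule 2 [stale(tweety) & metal(a) -> blue(a)]. Adds blue(a).
Round 5: rule 7 [blue(a) & penguin(a) -> active(a)]. Adds active(a).
Round 6: rule 5 [active(a) -> open(a)]. Adds open(a).
Round 7: rule 10 [open(a) -> small(fido)]. Adds small(fido).
Derived: large(tweety) (round 2), signed(tweety) (round 1), penguin(a) (round 1). closed(tweety) never appears in any round.

closed(tweety)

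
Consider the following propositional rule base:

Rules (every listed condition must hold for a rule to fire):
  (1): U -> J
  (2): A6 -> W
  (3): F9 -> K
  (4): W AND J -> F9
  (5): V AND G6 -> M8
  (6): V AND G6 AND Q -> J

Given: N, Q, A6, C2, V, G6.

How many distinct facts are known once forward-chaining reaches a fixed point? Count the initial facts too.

11

Round 1: (2) [A6 -> W]; (5) [V AND G6 -> M8]; (6) [V AND G6 AND Q -> J]. New: W, M8, J.
Round 2: (4) [W AND J -> F9]. New: F9.
Round 3: (3) [F9 -> K]. New: K.
Closure: {A6, C2, F9, G6, J, K, M8, N, Q, V, W} — 11 facts.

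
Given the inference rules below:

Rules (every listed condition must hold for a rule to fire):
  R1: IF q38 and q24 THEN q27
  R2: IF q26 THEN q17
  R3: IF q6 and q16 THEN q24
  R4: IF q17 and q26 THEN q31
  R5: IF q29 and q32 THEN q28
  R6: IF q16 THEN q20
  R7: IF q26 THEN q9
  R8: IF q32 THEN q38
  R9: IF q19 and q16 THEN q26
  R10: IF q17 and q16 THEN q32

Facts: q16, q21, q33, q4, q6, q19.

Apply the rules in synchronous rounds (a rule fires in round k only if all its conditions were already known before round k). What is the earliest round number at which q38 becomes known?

4

[1] R3 [IF q6 and q16 THEN q24]; R6 [IF q16 THEN q20]; R9 [IF q19 and q16 THEN q26]. ⇒ new: q24, q20, q26.
[2] R2 [IF q26 THEN q17]; R7 [IF q26 THEN q9]. ⇒ new: q17, q9.
[3] R4 [IF q17 and q26 THEN q31]; R10 [IF q17 and q16 THEN q32]. ⇒ new: q31, q32.
[4] R8 [IF q32 THEN q38]. ⇒ new: q38.
q38 first appears in round 4.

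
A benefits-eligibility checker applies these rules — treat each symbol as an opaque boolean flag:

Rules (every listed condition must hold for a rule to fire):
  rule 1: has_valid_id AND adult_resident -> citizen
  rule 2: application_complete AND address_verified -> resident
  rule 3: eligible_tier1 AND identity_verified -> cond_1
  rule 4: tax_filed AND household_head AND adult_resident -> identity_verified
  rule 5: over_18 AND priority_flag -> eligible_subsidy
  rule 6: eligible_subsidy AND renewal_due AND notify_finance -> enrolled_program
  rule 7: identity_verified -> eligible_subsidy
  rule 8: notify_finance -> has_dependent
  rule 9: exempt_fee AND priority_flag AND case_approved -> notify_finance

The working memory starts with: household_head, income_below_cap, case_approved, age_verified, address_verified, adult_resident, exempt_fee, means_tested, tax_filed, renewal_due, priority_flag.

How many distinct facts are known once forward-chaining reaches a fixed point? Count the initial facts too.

Round 1 fires rule 4, rule 9, giving identity_verified, notify_finance.
Round 2 fires rule 7, rule 8, giving eligible_subsidy, has_dependent.
Round 3 fires rule 6, giving enrolled_program.
Closure: {address_verified, adult_resident, age_verified, case_approved, eligible_subsidy, enrolled_program, exempt_fee, has_dependent, household_head, identity_verified, income_below_cap, means_tested, notify_finance, priority_flag, renewal_due, tax_filed} — 16 facts.

16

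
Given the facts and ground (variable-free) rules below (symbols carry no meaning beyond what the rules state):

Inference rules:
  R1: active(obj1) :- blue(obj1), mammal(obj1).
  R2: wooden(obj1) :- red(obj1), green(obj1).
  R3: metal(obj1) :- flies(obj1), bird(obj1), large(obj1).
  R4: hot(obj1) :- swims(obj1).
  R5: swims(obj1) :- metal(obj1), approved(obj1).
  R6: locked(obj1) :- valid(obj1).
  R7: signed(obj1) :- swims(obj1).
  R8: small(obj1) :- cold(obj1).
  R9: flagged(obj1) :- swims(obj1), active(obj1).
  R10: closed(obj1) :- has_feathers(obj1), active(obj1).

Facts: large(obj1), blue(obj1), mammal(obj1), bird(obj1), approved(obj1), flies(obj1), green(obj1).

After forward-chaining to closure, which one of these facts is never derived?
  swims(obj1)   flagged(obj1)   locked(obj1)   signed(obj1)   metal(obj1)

locked(obj1)

Round 1 — R1, R3, derive active(obj1), metal(obj1).
Round 2 — R5, derive swims(obj1).
Round 3 — R4, R7, R9, derive hot(obj1), signed(obj1), flagged(obj1).
Derived: signed(obj1) (round 3), flagged(obj1) (round 3), metal(obj1) (round 1), swims(obj1) (round 2). locked(obj1) never appears in any round.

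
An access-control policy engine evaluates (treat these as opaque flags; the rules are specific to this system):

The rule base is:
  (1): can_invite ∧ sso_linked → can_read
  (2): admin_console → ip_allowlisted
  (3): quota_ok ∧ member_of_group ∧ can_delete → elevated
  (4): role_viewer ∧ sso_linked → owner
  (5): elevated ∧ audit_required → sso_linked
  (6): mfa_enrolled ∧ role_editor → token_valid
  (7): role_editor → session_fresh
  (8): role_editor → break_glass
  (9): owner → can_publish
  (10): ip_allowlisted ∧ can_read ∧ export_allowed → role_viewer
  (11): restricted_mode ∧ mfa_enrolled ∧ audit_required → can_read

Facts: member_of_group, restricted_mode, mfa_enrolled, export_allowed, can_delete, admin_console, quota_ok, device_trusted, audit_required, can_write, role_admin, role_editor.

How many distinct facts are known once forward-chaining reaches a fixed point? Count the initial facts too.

22

Round 1 fires (2), (3), (6), (7), (8), (11), giving ip_allowlisted, elevated, token_valid, session_fresh, break_glass, can_read.
Round 2 fires (5), (10), giving sso_linked, role_viewer.
Round 3 fires (4), giving owner.
Round 4 fires (9), giving can_publish.
Closure: {admin_console, audit_required, break_glass, can_delete, can_publish, can_read, can_write, device_trusted, elevated, export_allowed, ip_allowlisted, member_of_group, mfa_enrolled, owner, quota_ok, restricted_mode, role_admin, role_editor, role_viewer, session_fresh, sso_linked, token_valid} — 22 facts.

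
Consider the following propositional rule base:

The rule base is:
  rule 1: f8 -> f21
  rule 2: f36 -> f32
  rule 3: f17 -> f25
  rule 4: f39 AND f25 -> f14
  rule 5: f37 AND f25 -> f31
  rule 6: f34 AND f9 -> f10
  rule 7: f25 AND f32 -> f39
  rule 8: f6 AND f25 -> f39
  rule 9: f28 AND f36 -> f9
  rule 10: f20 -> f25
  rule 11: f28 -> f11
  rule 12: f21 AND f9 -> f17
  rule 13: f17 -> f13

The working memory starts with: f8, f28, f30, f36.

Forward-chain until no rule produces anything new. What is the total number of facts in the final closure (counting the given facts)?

Round 1: rule 1 [f8 -> f21]; rule 2 [f36 -> f32]; rule 9 [f28 AND f36 -> f9]; rule 11 [f28 -> f11]. Adds f21, f32, f9, f11.
Round 2: rule 12 [f21 AND f9 -> f17]. Adds f17.
Round 3: rule 3 [f17 -> f25]; rule 13 [f17 -> f13]. Adds f25, f13.
Round 4: rule 7 [f25 AND f32 -> f39]. Adds f39.
Round 5: rule 4 [f39 AND f25 -> f14]. Adds f14.
Closure: {f11, f13, f14, f17, f21, f25, f28, f30, f32, f36, f39, f8, f9} — 13 facts.

13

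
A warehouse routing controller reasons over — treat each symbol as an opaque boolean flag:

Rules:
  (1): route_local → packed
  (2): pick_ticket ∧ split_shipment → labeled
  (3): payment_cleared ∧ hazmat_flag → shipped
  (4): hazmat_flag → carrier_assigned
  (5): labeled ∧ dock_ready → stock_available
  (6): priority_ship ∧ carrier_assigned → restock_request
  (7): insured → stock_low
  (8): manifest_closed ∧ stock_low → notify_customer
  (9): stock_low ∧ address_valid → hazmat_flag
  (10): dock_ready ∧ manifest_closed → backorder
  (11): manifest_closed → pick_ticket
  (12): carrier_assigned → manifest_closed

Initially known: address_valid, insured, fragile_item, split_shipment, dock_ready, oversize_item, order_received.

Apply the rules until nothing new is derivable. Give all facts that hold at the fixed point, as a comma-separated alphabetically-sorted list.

Round 1: (7) [insured → stock_low]. New: stock_low.
Round 2: (9) [stock_low ∧ address_valid → hazmat_flag]. New: hazmat_flag.
Round 3: (4) [hazmat_flag → carrier_assigned]. New: carrier_assigned.
Round 4: (12) [carrier_assigned → manifest_closed]. New: manifest_closed.
Round 5: (8) [manifest_closed ∧ stock_low → notify_customer]; (10) [dock_ready ∧ manifest_closed → backorder]; (11) [manifest_closed → pick_ticket]. New: notify_customer, backorder, pick_ticket.
Round 6: (2) [pick_ticket ∧ split_shipment → labeled]. New: labeled.
Round 7: (5) [labeled ∧ dock_ready → stock_available]. New: stock_available.

address_valid, backorder, carrier_assigned, dock_ready, fragile_item, hazmat_flag, insured, labeled, manifest_closed, notify_customer, order_received, oversize_item, pick_ticket, split_shipment, stock_available, stock_low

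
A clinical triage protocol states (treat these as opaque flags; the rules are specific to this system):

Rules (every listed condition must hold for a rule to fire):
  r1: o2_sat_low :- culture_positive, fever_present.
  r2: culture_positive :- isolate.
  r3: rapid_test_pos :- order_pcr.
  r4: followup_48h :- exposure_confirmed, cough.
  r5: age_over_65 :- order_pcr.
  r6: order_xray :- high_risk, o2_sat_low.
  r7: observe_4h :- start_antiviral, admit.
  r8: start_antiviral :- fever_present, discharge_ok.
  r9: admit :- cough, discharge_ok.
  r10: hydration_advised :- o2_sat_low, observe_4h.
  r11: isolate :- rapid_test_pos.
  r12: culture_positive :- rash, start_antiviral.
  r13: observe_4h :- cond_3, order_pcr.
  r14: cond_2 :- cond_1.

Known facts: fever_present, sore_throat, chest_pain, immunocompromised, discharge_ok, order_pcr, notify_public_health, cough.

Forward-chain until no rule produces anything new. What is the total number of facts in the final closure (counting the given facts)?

17

Round 1: r3 [rapid_test_pos :- order_pcr.]; r5 [age_over_65 :- order_pcr.]; r8 [start_antiviral :- fever_present, discharge_ok.]; r9 [admit :- cough, discharge_ok.]. New: rapid_test_pos, age_over_65, start_antiviral, admit.
Round 2: r7 [observe_4h :- start_antiviral, admit.]; r11 [isolate :- rapid_test_pos.]. New: observe_4h, isolate.
Round 3: r2 [culture_positive :- isolate.]. New: culture_positive.
Round 4: r1 [o2_sat_low :- culture_positive, fever_present.]. New: o2_sat_low.
Round 5: r10 [hydration_advised :- o2_sat_low, observe_4h.]. New: hydration_advised.
Closure: {admit, age_over_65, chest_pain, cough, culture_positive, discharge_ok, fever_present, hydration_advised, immunocompromised, isolate, notify_public_health, o2_sat_low, observe_4h, order_pcr, rapid_test_pos, sore_throat, start_antiviral} — 17 facts.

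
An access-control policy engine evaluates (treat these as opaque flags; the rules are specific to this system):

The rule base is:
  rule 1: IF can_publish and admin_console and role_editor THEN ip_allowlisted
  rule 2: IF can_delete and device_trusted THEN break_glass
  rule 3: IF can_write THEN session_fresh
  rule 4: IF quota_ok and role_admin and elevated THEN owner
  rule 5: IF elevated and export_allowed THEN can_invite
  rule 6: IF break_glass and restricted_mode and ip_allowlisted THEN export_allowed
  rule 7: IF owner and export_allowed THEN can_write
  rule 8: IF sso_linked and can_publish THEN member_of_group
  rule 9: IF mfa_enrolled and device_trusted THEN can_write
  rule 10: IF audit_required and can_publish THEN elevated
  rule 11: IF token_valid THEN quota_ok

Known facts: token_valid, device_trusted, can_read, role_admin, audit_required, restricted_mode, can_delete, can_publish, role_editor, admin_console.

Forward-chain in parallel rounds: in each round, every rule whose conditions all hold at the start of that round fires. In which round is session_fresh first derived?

Round 1 fires rule 1, rule 2, rule 10, rule 11, giving ip_allowlisted, break_glass, elevated, quota_ok.
Round 2 fires rule 4, rule 6, giving owner, export_allowed.
Round 3 fires rule 5, rule 7, giving can_invite, can_write.
Round 4 fires rule 3, giving session_fresh.
session_fresh first appears in round 4.

4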